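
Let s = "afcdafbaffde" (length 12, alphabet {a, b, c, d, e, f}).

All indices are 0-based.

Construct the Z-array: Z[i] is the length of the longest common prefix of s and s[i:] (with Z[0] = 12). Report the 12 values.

Z[0]=12
i=1: i≥r, start 0; Z[1]=0
i=2: i≥r, start 0; Z[2]=0
i=3: i≥r, start 0; Z[3]=0
i=4: i≥r, start 0; Z[4]=2 extend→box=[4,6)
i=5: min(r-i=1, Z[1]=0)=0; Z[5]=0
i=6: i≥r, start 0; Z[6]=0
i=7: i≥r, start 0; Z[7]=2 extend→box=[7,9)
i=8: min(r-i=1, Z[1]=0)=0; Z[8]=0
i=9: i≥r, start 0; Z[9]=0
i=10: i≥r, start 0; Z[10]=0
i=11: i≥r, start 0; Z[11]=0

[12, 0, 0, 0, 2, 0, 0, 2, 0, 0, 0, 0]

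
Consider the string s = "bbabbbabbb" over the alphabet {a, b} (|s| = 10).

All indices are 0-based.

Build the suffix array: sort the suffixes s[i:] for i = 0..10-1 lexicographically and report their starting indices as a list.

[6, 2, 9, 5, 1, 8, 4, 0, 7, 3]

rank | idx | suffix
   0 |   6 | abbb
   1 |   2 | abbbabbb
   2 |   9 | b
   3 |   5 | babbb
   4 |   1 | babbbabbb
   5 |   8 | bb
   6 |   4 | bbabbb
   7 |   0 | bbabbbabbb
   8 |   7 | bbb
   9 |   3 | bbbabbb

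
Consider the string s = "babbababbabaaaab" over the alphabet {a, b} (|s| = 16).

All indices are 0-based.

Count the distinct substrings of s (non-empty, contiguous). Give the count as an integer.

rank | idx | suffix
   0 |  11 | aaaab
   1 |  12 | aaab
   2 |  13 | aab
   3 |  14 | ab
   4 |   9 | abaaaab
   5 |   4 | ababbabaaaab
   6 |   6 | abbabaaaab
   7 |   1 | abbababbabaaaab
   8 |  15 | b
   9 |  10 | baaaab
  10 |   8 | babaaaab
  11 |   3 | bababbabaaaab
  12 |   5 | babbabaaaab
  13 |   0 | babbababbabaaaab
  14 |   7 | bbabaaaab
  15 |   2 | bbababbabaaaab

SA = [11, 12, 13, 14, 9, 4, 6, 1, 15, 10, 8, 3, 5, 0, 7, 2]
rank  pair      lcp
   1  s[11:],s[12:]  3  'aaa'
   2  s[12:],s[13:]  2  'aa'
   3  s[13:],s[14:]  1  'a'
   4  s[14:],s[9:]  2  'ab'
   5  s[9:],s[4:]  3  'aba'
   6  s[4:],s[6:]  2  'ab'
   7  s[6:],s[1:]  6  'abbaba'
   8  s[1:],s[15:]  0  ''
   9  s[15:],s[10:]  1  'b'
  10  s[10:],s[8:]  2  'ba'
  11  s[8:],s[3:]  4  'baba'
  12  s[3:],s[5:]  3  'bab'
  13  s[5:],s[0:]  7  'babbaba'
  14  s[0:],s[7:]  1  'b'
  15  s[7:],s[2:]  5  'bbaba'

n(n+1)/2 = 16·17/2 = 136
Σ LCP = 0 + 3 + 2 + 1 + 2 + 3 + 2 + 6 + 0 + 1 + 2 + 4 + 3 + 7 + 1 + 5 = 42
distinct = 136 − 42 = 94

94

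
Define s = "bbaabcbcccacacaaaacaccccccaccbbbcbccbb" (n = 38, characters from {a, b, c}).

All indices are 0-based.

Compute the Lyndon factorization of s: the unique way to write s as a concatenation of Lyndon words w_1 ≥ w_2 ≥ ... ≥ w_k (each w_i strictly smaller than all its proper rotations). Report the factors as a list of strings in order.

["b", "b", "aabcbcccacac", "aaaacaccccccaccbbbcbccbb"]

emit factor 1: 'b' (i=0, period=1)
emit factor 2: 'b' (i=1, period=1)
emit factor 3: 'aabcbcccacac' (i=2, period=12)
emit factor 4: 'aaaacaccccccaccbbbcbccbb' (i=14, period=24)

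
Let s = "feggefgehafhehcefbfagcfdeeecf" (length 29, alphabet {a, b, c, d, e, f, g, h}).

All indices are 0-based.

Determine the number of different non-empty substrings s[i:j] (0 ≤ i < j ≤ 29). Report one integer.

rank→(start, suffix):
  0 → (9, 'afhehcefbfagcfdeeecf')
  1 → (19, 'agcfdeeecf')
  2 → (17, 'bfagcfdeeecf')
  3 → (14, 'cefbfagcfdeeecf')
  4 → (27, 'cf')
  5 → (21, 'cfdeeecf')
  6 → (23, 'deeecf')
  7 → (26, 'ecf')
  8 → (25, 'eecf')
  9 → (24, 'eeecf')
  10 → (15, 'efbfagcfdeeecf')
  11 → (4, 'efgehafhehcefbfagcfdeeecf')
  12 → (1, 'eggefgehafhehcefbfagcfdeeecf')
  13 → (7, 'ehafhehcefbfagcfdeeecf')
  14 → (12, 'ehcefbfagcfdeeecf')
  15 → (28, 'f')
  16 → (18, 'fagcfdeeecf')
  17 → (16, 'fbfagcfdeeecf')
  18 → (22, 'fdeeecf')
  19 → (0, 'feggefgehafhehcefbfagcfdeeecf')
  20 → (5, 'fgehafhehcefbfagcfdeeecf')
  21 → (10, 'fhehcefbfagcfdeeecf')
  22 → (20, 'gcfdeeecf')
  23 → (3, 'gefgehafhehcefbfagcfdeeecf')
  24 → (6, 'gehafhehcefbfagcfdeeecf')
  25 → (2, 'ggefgehafhehcefbfagcfdeeecf')
  26 → (8, 'hafhehcefbfagcfdeeecf')
  27 → (13, 'hcefbfagcfdeeecf')
  28 → (11, 'hehcefbfagcfdeeecf')

SA = [9, 19, 17, 14, 27, 21, 23, 26, 25, 24, 15, 4, 1, 7, 12, 28, 18, 16, 22, 0, 5, 10, 20, 3, 6, 2, 8, 13, 11]
[i] adj suffixes → lcp
  [1] 9/19 → 1 ('a')
  [2] 19/17 → 0 ('')
  [3] 17/14 → 0 ('')
  [4] 14/27 → 1 ('c')
  [5] 27/21 → 2 ('cf')
  [6] 21/23 → 0 ('')
  [7] 23/26 → 0 ('')
  [8] 26/25 → 1 ('e')
  [9] 25/24 → 2 ('ee')
  [10] 24/15 → 1 ('e')
  [11] 15/4 → 2 ('ef')
  [12] 4/1 → 1 ('e')
  [13] 1/7 → 1 ('e')
  [14] 7/12 → 2 ('eh')
  [15] 12/28 → 0 ('')
  [16] 28/18 → 1 ('f')
  [17] 18/16 → 1 ('f')
  [18] 16/22 → 1 ('f')
  [19] 22/0 → 1 ('f')
  [20] 0/5 → 1 ('f')
  [21] 5/10 → 1 ('f')
  [22] 10/20 → 0 ('')
  [23] 20/3 → 1 ('g')
  [24] 3/6 → 2 ('ge')
  [25] 6/2 → 1 ('g')
  [26] 2/8 → 0 ('')
  [27] 8/13 → 1 ('h')
  [28] 13/11 → 1 ('h')

n(n+1)/2 = 29·30/2 = 435
Σ LCP = 0 + 1 + 0 + 0 + 1 + 2 + 0 + 0 + 1 + 2 + 1 + 2 + 1 + 1 + 2 + 0 + 1 + 1 + 1 + 1 + 1 + 1 + 0 + 1 + 2 + 1 + 0 + 1 + 1 = 26
distinct = 435 − 26 = 409

409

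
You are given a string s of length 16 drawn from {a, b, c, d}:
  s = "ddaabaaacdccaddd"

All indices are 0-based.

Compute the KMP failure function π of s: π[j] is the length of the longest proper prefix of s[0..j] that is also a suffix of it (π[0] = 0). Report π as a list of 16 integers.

π[0] = 0
j=1 s[j]='d': π[1]=1 (border 'd')
j=2 s[j]='a': k: 1→0; π[2]=0 (border '')
j=3 s[j]='a': π[3]=0 (border '')
j=4 s[j]='b': π[4]=0 (border '')
j=5 s[j]='a': π[5]=0 (border '')
j=6 s[j]='a': π[6]=0 (border '')
j=7 s[j]='a': π[7]=0 (border '')
j=8 s[j]='c': π[8]=0 (border '')
j=9 s[j]='d': π[9]=1 (border 'd')
j=10 s[j]='c': k: 1→0; π[10]=0 (border '')
j=11 s[j]='c': π[11]=0 (border '')
j=12 s[j]='a': π[12]=0 (border '')
j=13 s[j]='d': π[13]=1 (border 'd')
j=14 s[j]='d': π[14]=2 (border 'dd')
j=15 s[j]='d': k: 2→1; π[15]=2 (border 'dd')

[0, 1, 0, 0, 0, 0, 0, 0, 0, 1, 0, 0, 0, 1, 2, 2]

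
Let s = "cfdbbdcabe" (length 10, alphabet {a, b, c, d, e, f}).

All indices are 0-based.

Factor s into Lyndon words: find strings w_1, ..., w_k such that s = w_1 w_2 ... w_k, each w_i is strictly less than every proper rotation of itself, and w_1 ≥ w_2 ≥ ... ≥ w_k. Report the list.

["cfd", "bbdc", "abe"]

emit factor 1: 'cfd' (i=0, period=3)
emit factor 2: 'bbdc' (i=3, period=4)
emit factor 3: 'abe' (i=7, period=3)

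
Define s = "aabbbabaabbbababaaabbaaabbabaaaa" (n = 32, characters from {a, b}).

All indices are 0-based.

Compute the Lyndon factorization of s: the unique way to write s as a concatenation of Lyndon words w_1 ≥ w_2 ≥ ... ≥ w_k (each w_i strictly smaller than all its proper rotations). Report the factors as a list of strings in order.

emit factor 1: 'aabbbabaabbbabab' (i=0, period=16)
emit factor 2: 'aaabbaaabbab' (i=16, period=12)
emit factor 3: 'a' (i=28, period=1)
emit factor 4: 'a' (i=29, period=1)
emit factor 5: 'a' (i=30, period=1)
emit factor 6: 'a' (i=31, period=1)

["aabbbabaabbbabab", "aaabbaaabbab", "a", "a", "a", "a"]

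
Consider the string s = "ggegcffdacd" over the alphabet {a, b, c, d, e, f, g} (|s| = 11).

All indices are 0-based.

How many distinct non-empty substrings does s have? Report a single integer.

rank→(start, suffix):
  0 → (8, 'acd')
  1 → (9, 'cd')
  2 → (4, 'cffdacd')
  3 → (10, 'd')
  4 → (7, 'dacd')
  5 → (2, 'egcffdacd')
  6 → (6, 'fdacd')
  7 → (5, 'ffdacd')
  8 → (3, 'gcffdacd')
  9 → (1, 'gegcffdacd')
  10 → (0, 'ggegcffdacd')

SA = [8, 9, 4, 10, 7, 2, 6, 5, 3, 1, 0]
i: (SA[i-1],SA[i]) lcp shared
  1: (8,9) 0 ''
  2: (9,4) 1 'c'
  3: (4,10) 0 ''
  4: (10,7) 1 'd'
  5: (7,2) 0 ''
  6: (2,6) 0 ''
  7: (6,5) 1 'f'
  8: (5,3) 0 ''
  9: (3,1) 1 'g'
  10: (1,0) 1 'g'

n(n+1)/2 = 11·12/2 = 66
Σ LCP = 0 + 0 + 1 + 0 + 1 + 0 + 0 + 1 + 0 + 1 + 1 = 5
distinct = 66 − 5 = 61

61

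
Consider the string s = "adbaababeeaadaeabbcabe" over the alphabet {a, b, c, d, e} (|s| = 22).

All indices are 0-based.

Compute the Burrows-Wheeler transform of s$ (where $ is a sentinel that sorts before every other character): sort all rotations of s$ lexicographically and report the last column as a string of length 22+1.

ebeaecba$ddaabaabaabeab

rank  rotation                 last
    0  $adbaababeeaadaeabbcabe  e
    1  aababeeaadaeabbcabe$adb  b
    2  aadaeabbcabe$adbaababee  e
    3  ababeeaadaeabbcabe$adba  a
    4  abbcabe$adbaababeeaadae  e
    5  abe$adbaababeeaadaeabbc  c
    6  abeeaadaeabbcabe$adbaab  b
    7  adaeabbcabe$adbaababeea  a
    8  adbaababeeaadaeabbcabe$  $
    9  aeabbcabe$adbaababeeaad  d
   10  baababeeaadaeabbcabe$ad  d
   11  babeeaadaeabbcabe$adbaa  a
   12  bbcabe$adbaababeeaadaea  a
   13  bcabe$adbaababeeaadaeab  b
   14  be$adbaababeeaadaeabbca  a
   15  beeaadaeabbcabe$adbaaba  a
   16  cabe$adbaababeeaadaeabb  b
   17  daeabbcabe$adbaababeeaa  a
   18  dbaababeeaadaeabbcabe$a  a
   19  e$adbaababeeaadaeabbcab  b
   20  eaadaeabbcabe$adbaababe  e
   21  eabbcabe$adbaababeeaada  a
   22  eeaadaeabbcabe$adbaabab  b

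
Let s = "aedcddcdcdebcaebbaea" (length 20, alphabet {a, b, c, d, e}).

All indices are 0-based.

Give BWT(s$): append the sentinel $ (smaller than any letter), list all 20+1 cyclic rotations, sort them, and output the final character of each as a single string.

rank  rotation               last
    0  $aedcddcdcdebcaebbaea  a
    1  a$aedcddcdcdebcaebbae  e
    2  aea$aedcddcdcdebcaebb  b
    3  aebbaea$aedcddcdcdebc  c
    4  aedcddcdcdebcaebbaea$  $
    5  baea$aedcddcdcdebcaeb  b
    6  bbaea$aedcddcdcdebcae  e
    7  bcaebbaea$aedcddcdcde  e
    8  caebbaea$aedcddcdcdeb  b
    9  cdcdebcaebbaea$aedcdd  d
   10  cddcdcdebcaebbaea$aed  d
   11  cdebcaebbaea$aedcddcd  d
   12  dcdcdebcaebbaea$aedcd  d
   13  dcddcdcdebcaebbaea$ae  e
   14  dcdebcaebbaea$aedcddc  c
   15  ddcdcdebcaebbaea$aedc  c
   16  debcaebbaea$aedcddcdc  c
   17  ea$aedcddcdcdebcaebba  a
   18  ebbaea$aedcddcdcdebca  a
   19  ebcaebbaea$aedcddcdcd  d
   20  edcddcdcdebcaebbaea$a  a

aebc$beebddddecccaada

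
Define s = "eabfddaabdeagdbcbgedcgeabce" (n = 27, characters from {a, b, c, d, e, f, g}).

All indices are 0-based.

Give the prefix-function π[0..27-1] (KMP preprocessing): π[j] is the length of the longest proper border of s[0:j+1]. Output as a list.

π[0] = 0
j=1 s[j]='a': π[1]=0 (border '')
j=2 s[j]='b': π[2]=0 (border '')
j=3 s[j]='f': π[3]=0 (border '')
j=4 s[j]='d': π[4]=0 (border '')
j=5 s[j]='d': π[5]=0 (border '')
j=6 s[j]='a': π[6]=0 (border '')
j=7 s[j]='a': π[7]=0 (border '')
j=8 s[j]='b': π[8]=0 (border '')
j=9 s[j]='d': π[9]=0 (border '')
j=10 s[j]='e': π[10]=1 (border 'e')
j=11 s[j]='a': π[11]=2 (border 'ea')
j=12 s[j]='g': k: 2→0; π[12]=0 (border '')
j=13 s[j]='d': π[13]=0 (border '')
j=14 s[j]='b': π[14]=0 (border '')
j=15 s[j]='c': π[15]=0 (border '')
j=16 s[j]='b': π[16]=0 (border '')
j=17 s[j]='g': π[17]=0 (border '')
j=18 s[j]='e': π[18]=1 (border 'e')
j=19 s[j]='d': k: 1→0; π[19]=0 (border '')
j=20 s[j]='c': π[20]=0 (border '')
j=21 s[j]='g': π[21]=0 (border '')
j=22 s[j]='e': π[22]=1 (border 'e')
j=23 s[j]='a': π[23]=2 (border 'ea')
j=24 s[j]='b': π[24]=3 (border 'eab')
j=25 s[j]='c': k: 3→0; π[25]=0 (border '')
j=26 s[j]='e': π[26]=1 (border 'e')

[0, 0, 0, 0, 0, 0, 0, 0, 0, 0, 1, 2, 0, 0, 0, 0, 0, 0, 1, 0, 0, 0, 1, 2, 3, 0, 1]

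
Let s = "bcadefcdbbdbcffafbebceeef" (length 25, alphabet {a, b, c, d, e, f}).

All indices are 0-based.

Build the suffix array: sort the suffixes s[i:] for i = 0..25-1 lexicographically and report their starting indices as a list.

[2, 15, 8, 0, 19, 11, 9, 17, 1, 6, 20, 12, 7, 10, 3, 18, 21, 22, 23, 4, 24, 14, 16, 5, 13]

rank→(start, suffix):
  0 → (2, 'adefcdbbdbcffafbebceeef')
  1 → (15, 'afbebceeef')
  2 → (8, 'bbdbcffafbebceeef')
  3 → (0, 'bcadefcdbbdbcffafbebceeef')
  4 → (19, 'bceeef')
  5 → (11, 'bcffafbebceeef')
  6 → (9, 'bdbcffafbebceeef')
  7 → (17, 'bebceeef')
  8 → (1, 'cadefcdbbdbcffafbebceeef')
  9 → (6, 'cdbbdbcffafbebceeef')
  10 → (20, 'ceeef')
  11 → (12, 'cffafbebceeef')
  12 → (7, 'dbbdbcffafbebceeef')
  13 → (10, 'dbcffafbebceeef')
  14 → (3, 'defcdbbdbcffafbebceeef')
  15 → (18, 'ebceeef')
  16 → (21, 'eeef')
  17 → (22, 'eef')
  18 → (23, 'ef')
  19 → (4, 'efcdbbdbcffafbebceeef')
  20 → (24, 'f')
  21 → (14, 'fafbebceeef')
  22 → (16, 'fbebceeef')
  23 → (5, 'fcdbbdbcffafbebceeef')
  24 → (13, 'ffafbebceeef')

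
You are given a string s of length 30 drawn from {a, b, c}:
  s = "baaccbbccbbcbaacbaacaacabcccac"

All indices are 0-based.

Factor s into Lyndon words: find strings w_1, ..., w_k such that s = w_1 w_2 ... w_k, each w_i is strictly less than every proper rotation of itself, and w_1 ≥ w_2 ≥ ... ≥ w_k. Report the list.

["b", "aaccbbccbbcb", "aacb", "aacaacabcccac"]

emit factor 1: 'b' (i=0, period=1)
emit factor 2: 'aaccbbccbbcb' (i=1, period=12)
emit factor 3: 'aacb' (i=13, period=4)
emit factor 4: 'aacaacabcccac' (i=17, period=13)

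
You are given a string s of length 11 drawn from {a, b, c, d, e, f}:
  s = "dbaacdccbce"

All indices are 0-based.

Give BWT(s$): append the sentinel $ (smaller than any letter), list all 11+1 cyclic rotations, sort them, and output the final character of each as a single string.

ebadccdab$cc

rank  rotation      last
    0  $dbaacdccbce  e
    1  aacdccbce$db  b
    2  acdccbce$dba  a
    3  baacdccbce$d  d
    4  bce$dbaacdcc  c
    5  cbce$dbaacdc  c
    6  ccbce$dbaacd  d
    7  cdccbce$dbaa  a
    8  ce$dbaacdccb  b
    9  dbaacdccbce$  $
   10  dccbce$dbaac  c
   11  e$dbaacdccbc  c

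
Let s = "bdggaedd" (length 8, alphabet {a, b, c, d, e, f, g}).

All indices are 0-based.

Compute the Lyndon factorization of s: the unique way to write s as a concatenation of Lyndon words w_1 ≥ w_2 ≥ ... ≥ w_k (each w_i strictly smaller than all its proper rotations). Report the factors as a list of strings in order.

emit factor 1: 'bdgg' (i=0, period=4)
emit factor 2: 'aedd' (i=4, period=4)

["bdgg", "aedd"]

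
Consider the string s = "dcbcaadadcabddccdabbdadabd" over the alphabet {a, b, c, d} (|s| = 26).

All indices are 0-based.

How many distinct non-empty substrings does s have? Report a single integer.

rank→(start, suffix):
  0 → (4, 'aadadcabddccdabbdadabd')
  1 → (17, 'abbdadabd')
  2 → (23, 'abd')
  3 → (10, 'abddccdabbdadabd')
  4 → (21, 'adabd')
  5 → (5, 'adadcabddccdabbdadabd')
  6 → (7, 'adcabddccdabbdadabd')
  7 → (18, 'bbdadabd')
  8 → (2, 'bcaadadcabddccdabbdadabd')
  9 → (24, 'bd')
  10 → (19, 'bdadabd')
  11 → (11, 'bddccdabbdadabd')
  12 → (3, 'caadadcabddccdabbdadabd')
  13 → (9, 'cabddccdabbdadabd')
  14 → (1, 'cbcaadadcabddccdabbdadabd')
  15 → (14, 'ccdabbdadabd')
  16 → (15, 'cdabbdadabd')
  17 → (25, 'd')
  18 → (16, 'dabbdadabd')
  19 → (22, 'dabd')
  20 → (20, 'dadabd')
  21 → (6, 'dadcabddccdabbdadabd')
  22 → (8, 'dcabddccdabbdadabd')
  23 → (0, 'dcbcaadadcabddccdabbdadabd')
  24 → (13, 'dccdabbdadabd')
  25 → (12, 'ddccdabbdadabd')

SA = [4, 17, 23, 10, 21, 5, 7, 18, 2, 24, 19, 11, 3, 9, 1, 14, 15, 25, 16, 22, 20, 6, 8, 0, 13, 12]
rank  pair      lcp
   1  s[4:],s[17:]  1  'a'
   2  s[17:],s[23:]  2  'ab'
   3  s[23:],s[10:]  3  'abd'
   4  s[10:],s[21:]  1  'a'
   5  s[21:],s[5:]  3  'ada'
   6  s[5:],s[7:]  2  'ad'
   7  s[7:],s[18:]  0  ''
   8  s[18:],s[2:]  1  'b'
   9  s[2:],s[24:]  1  'b'
  10  s[24:],s[19:]  2  'bd'
  11  s[19:],s[11:]  2  'bd'
  12  s[11:],s[3:]  0  ''
  13  s[3:],s[9:]  2  'ca'
  14  s[9:],s[1:]  1  'c'
  15  s[1:],s[14:]  1  'c'
  16  s[14:],s[15:]  1  'c'
  17  s[15:],s[25:]  0  ''
  18  s[25:],s[16:]  1  'd'
  19  s[16:],s[22:]  3  'dab'
  20  s[22:],s[20:]  2  'da'
  21  s[20:],s[6:]  3  'dad'
  22  s[6:],s[8:]  1  'd'
  23  s[8:],s[0:]  2  'dc'
  24  s[0:],s[13:]  2  'dc'
  25  s[13:],s[12:]  1  'd'

n(n+1)/2 = 26·27/2 = 351
Σ LCP = 0 + 1 + 2 + 3 + 1 + 3 + 2 + 0 + 1 + 1 + 2 + 2 + 0 + 2 + 1 + 1 + 1 + 0 + 1 + 3 + 2 + 3 + 1 + 2 + 2 + 1 = 38
distinct = 351 − 38 = 313

313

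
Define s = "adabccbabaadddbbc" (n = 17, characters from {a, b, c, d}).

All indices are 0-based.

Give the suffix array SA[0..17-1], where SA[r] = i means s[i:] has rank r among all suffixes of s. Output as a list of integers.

rank→(start, suffix):
  0 → (9, 'aadddbbc')
  1 → (7, 'abaadddbbc')
  2 → (2, 'abccbabaadddbbc')
  3 → (0, 'adabccbabaadddbbc')
  4 → (10, 'adddbbc')
  5 → (8, 'baadddbbc')
  6 → (6, 'babaadddbbc')
  7 → (14, 'bbc')
  8 → (15, 'bc')
  9 → (3, 'bccbabaadddbbc')
  10 → (16, 'c')
  11 → (5, 'cbabaadddbbc')
  12 → (4, 'ccbabaadddbbc')
  13 → (1, 'dabccbabaadddbbc')
  14 → (13, 'dbbc')
  15 → (12, 'ddbbc')
  16 → (11, 'dddbbc')

[9, 7, 2, 0, 10, 8, 6, 14, 15, 3, 16, 5, 4, 1, 13, 12, 11]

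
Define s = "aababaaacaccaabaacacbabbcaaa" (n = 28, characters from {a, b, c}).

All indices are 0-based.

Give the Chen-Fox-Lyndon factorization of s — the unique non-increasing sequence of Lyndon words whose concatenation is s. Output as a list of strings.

emit factor 1: 'aabab' (i=0, period=5)
emit factor 2: 'aaacaccaabaacacbabbc' (i=5, period=20)
emit factor 3: 'a' (i=25, period=1)
emit factor 4: 'a' (i=26, period=1)
emit factor 5: 'a' (i=27, period=1)

["aabab", "aaacaccaabaacacbabbc", "a", "a", "a"]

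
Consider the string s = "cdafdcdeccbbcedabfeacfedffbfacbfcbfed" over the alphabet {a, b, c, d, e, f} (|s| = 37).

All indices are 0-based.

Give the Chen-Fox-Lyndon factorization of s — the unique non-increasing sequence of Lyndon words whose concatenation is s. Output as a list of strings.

emit factor 1: 'cd' (i=0, period=2)
emit factor 2: 'afdcdeccbbced' (i=2, period=13)
emit factor 3: 'abfeacfedffbfacbfcbfed' (i=15, period=22)

["cd", "afdcdeccbbced", "abfeacfedffbfacbfcbfed"]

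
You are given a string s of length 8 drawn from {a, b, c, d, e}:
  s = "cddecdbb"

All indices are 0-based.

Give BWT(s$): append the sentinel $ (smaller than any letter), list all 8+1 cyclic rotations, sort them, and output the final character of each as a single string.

rank  rotation   last
    0  $cddecdbb  b
    1  b$cddecdb  b
    2  bb$cddecd  d
    3  cdbb$cdde  e
    4  cddecdbb$  $
    5  dbb$cddec  c
    6  ddecdbb$c  c
    7  decdbb$cd  d
    8  ecdbb$cdd  d

bbde$ccdd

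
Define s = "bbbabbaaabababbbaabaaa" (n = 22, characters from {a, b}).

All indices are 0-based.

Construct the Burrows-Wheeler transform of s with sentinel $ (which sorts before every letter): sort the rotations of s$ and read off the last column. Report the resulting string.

rank  rotation                 last
    0  $bbbabbaaabababbbaabaaa  a
    1  a$bbbabbaaabababbbaabaa  a
    2  aa$bbbabbaaabababbbaaba  a
    3  aaa$bbbabbaaabababbbaab  b
    4  aaabababbbaabaaa$bbbabb  b
    5  aabaaa$bbbabbaaabababbb  b
    6  aabababbbaabaaa$bbbabba  a
    7  abaaa$bbbabbaaabababbba  a
    8  abababbbaabaaa$bbbabbaa  a
    9  ababbbaabaaa$bbbabbaaab  b
   10  abbaaabababbbaabaaa$bbb  b
   11  abbbaabaaa$bbbabbaaabab  b
   12  baaa$bbbabbaaabababbbaa  a
   13  baaabababbbaabaaa$bbbab  b
   14  baabaaa$bbbabbaaabababb  b
   15  bababbbaabaaa$bbbabbaaa  a
   16  babbaaabababbbaabaaa$bb  b
   17  babbbaabaaa$bbbabbaaaba  a
   18  bbaaabababbbaabaaa$bbba  a
   19  bbaabaaa$bbbabbaaababab  b
   20  bbabbaaabababbbaabaaa$b  b
   21  bbbaabaaa$bbbabbaaababa  a
   22  bbbabbaaabababbbaabaaa$  $

aaabbbaaabbbabbabaabba$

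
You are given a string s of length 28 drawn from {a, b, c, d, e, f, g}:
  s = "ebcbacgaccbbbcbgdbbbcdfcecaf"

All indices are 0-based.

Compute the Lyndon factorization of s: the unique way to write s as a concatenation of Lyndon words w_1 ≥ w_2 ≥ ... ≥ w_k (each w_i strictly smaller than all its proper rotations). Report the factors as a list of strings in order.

emit factor 1: 'e' (i=0, period=1)
emit factor 2: 'bc' (i=1, period=2)
emit factor 3: 'b' (i=3, period=1)
emit factor 4: 'acg' (i=4, period=3)
emit factor 5: 'accbbbcbgdbbbcdfcecaf' (i=7, period=21)

["e", "bc", "b", "acg", "accbbbcbgdbbbcdfcecaf"]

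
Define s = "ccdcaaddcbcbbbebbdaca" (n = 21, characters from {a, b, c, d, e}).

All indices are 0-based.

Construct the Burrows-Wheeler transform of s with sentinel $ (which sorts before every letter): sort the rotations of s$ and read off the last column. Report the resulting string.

accdacebcbbadbd$cbcdab

rank  rotation                last
    0  $ccdcaaddcbcbbbebbdaca  a
    1  a$ccdcaaddcbcbbbebbdac  c
    2  aaddcbcbbbebbdaca$ccdc  c
    3  aca$ccdcaaddcbcbbbebbd  d
    4  addcbcbbbebbdaca$ccdca  a
    5  bbbebbdaca$ccdcaaddcbc  c
    6  bbdaca$ccdcaaddcbcbbbe  e
    7  bbebbdaca$ccdcaaddcbcb  b
    8  bcbbbebbdaca$ccdcaaddc  c
    9  bdaca$ccdcaaddcbcbbbeb  b
   10  bebbdaca$ccdcaaddcbcbb  b
   11  ca$ccdcaaddcbcbbbebbda  a
   12  caaddcbcbbbebbdaca$ccd  d
   13  cbbbebbdaca$ccdcaaddcb  b
   14  cbcbbbebbdaca$ccdcaadd  d
   15  ccdcaaddcbcbbbebbdaca$  $
   16  cdcaaddcbcbbbebbdaca$c  c
   17  daca$ccdcaaddcbcbbbebb  b
   18  dcaaddcbcbbbebbdaca$cc  c
   19  dcbcbbbebbdaca$ccdcaad  d
   20  ddcbcbbbebbdaca$ccdcaa  a
   21  ebbdaca$ccdcaaddcbcbbb  b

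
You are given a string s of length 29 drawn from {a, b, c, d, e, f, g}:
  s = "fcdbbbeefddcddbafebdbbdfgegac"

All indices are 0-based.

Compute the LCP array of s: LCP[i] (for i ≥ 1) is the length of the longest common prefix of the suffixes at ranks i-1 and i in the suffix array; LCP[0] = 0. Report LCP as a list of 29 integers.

rank | idx | suffix
   0 |  27 | ac
   1 |  15 | afebdbbdfgegac
   2 |  14 | bafebdbbdfgegac
   3 |   3 | bbbeefddcddbafebdbbdfgegac
   4 |  20 | bbdfgegac
   5 |   4 | bbeefddcddbafebdbbdfgegac
   6 |  18 | bdbbdfgegac
   7 |  21 | bdfgegac
   8 |   5 | beefddcddbafebdbbdfgegac
   9 |  28 | c
  10 |   1 | cdbbbeefddcddbafebdbbdfgegac
  11 |  11 | cddbafebdbbdfgegac
  12 |  13 | dbafebdbbdfgegac
  13 |   2 | dbbbeefddcddbafebdbbdfgegac
  14 |  19 | dbbdfgegac
  15 |  10 | dcddbafebdbbdfgegac
  16 |  12 | ddbafebdbbdfgegac
  17 |   9 | ddcddbafebdbbdfgegac
  18 |  22 | dfgegac
  19 |  17 | ebdbbdfgegac
  20 |   6 | eefddcddbafebdbbdfgegac
  21 |   7 | efddcddbafebdbbdfgegac
  22 |  25 | egac
  23 |   0 | fcdbbbeefddcddbafebdbbdfgegac
  24 |   8 | fddcddbafebdbbdfgegac
  25 |  16 | febdbbdfgegac
  26 |  23 | fgegac
  27 |  26 | gac
  28 |  24 | gegac

SA = [27, 15, 14, 3, 20, 4, 18, 21, 5, 28, 1, 11, 13, 2, 19, 10, 12, 9, 22, 17, 6, 7, 25, 0, 8, 16, 23, 26, 24]
rank  pair      lcp
   1  s[27:],s[15:]  1  'a'
   2  s[15:],s[14:]  0  ''
   3  s[14:],s[3:]  1  'b'
   4  s[3:],s[20:]  2  'bb'
   5  s[20:],s[4:]  2  'bb'
   6  s[4:],s[18:]  1  'b'
   7  s[18:],s[21:]  2  'bd'
   8  s[21:],s[5:]  1  'b'
   9  s[5:],s[28:]  0  ''
  10  s[28:],s[1:]  1  'c'
  11  s[1:],s[11:]  2  'cd'
  12  s[11:],s[13:]  0  ''
  13  s[13:],s[2:]  2  'db'
  14  s[2:],s[19:]  3  'dbb'
  15  s[19:],s[10:]  1  'd'
  16  s[10:],s[12:]  1  'd'
  17  s[12:],s[9:]  2  'dd'
  18  s[9:],s[22:]  1  'd'
  19  s[22:],s[17:]  0  ''
  20  s[17:],s[6:]  1  'e'
  21  s[6:],s[7:]  1  'e'
  22  s[7:],s[25:]  1  'e'
  23  s[25:],s[0:]  0  ''
  24  s[0:],s[8:]  1  'f'
  25  s[8:],s[16:]  1  'f'
  26  s[16:],s[23:]  1  'f'
  27  s[23:],s[26:]  0  ''
  28  s[26:],s[24:]  1  'g'

[0, 1, 0, 1, 2, 2, 1, 2, 1, 0, 1, 2, 0, 2, 3, 1, 1, 2, 1, 0, 1, 1, 1, 0, 1, 1, 1, 0, 1]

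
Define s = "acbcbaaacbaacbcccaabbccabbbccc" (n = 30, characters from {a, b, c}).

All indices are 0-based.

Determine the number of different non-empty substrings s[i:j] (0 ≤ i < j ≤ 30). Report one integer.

sorted suffixes:
  #0 SA[0]=5  'aaacbaacbcccaabbccabbbccc'
  #1 SA[1]=17  'aabbccabbbccc'
  #2 SA[2]=6  'aacbaacbcccaabbccabbbccc'
  #3 SA[3]=10  'aacbcccaabbccabbbccc'
  #4 SA[4]=23  'abbbccc'
  #5 SA[5]=18  'abbccabbbccc'
  #6 SA[6]=7  'acbaacbcccaabbccabbbccc'
  #7 SA[7]=0  'acbcbaaacbaacbcccaabbccabbbccc'
  #8 SA[8]=11  'acbcccaabbccabbbccc'
  #9 SA[9]=4  'baaacbaacbcccaabbccabbbccc'
  #10 SA[10]=9  'baacbcccaabbccabbbccc'
  #11 SA[11]=24  'bbbccc'
  #12 SA[12]=19  'bbccabbbccc'
  #13 SA[13]=25  'bbccc'
  #14 SA[14]=2  'bcbaaacbaacbcccaabbccabbbccc'
  #15 SA[15]=20  'bccabbbccc'
  #16 SA[16]=26  'bccc'
  #17 SA[17]=13  'bcccaabbccabbbccc'
  #18 SA[18]=29  'c'
  #19 SA[19]=16  'caabbccabbbccc'
  #20 SA[20]=22  'cabbbccc'
  #21 SA[21]=3  'cbaaacbaacbcccaabbccabbbccc'
  #22 SA[22]=8  'cbaacbcccaabbccabbbccc'
  #23 SA[23]=1  'cbcbaaacbaacbcccaabbccabbbccc'
  #24 SA[24]=12  'cbcccaabbccabbbccc'
  #25 SA[25]=28  'cc'
  #26 SA[26]=15  'ccaabbccabbbccc'
  #27 SA[27]=21  'ccabbbccc'
  #28 SA[28]=27  'ccc'
  #29 SA[29]=14  'cccaabbccabbbccc'

SA = [5, 17, 6, 10, 23, 18, 7, 0, 11, 4, 9, 24, 19, 25, 2, 20, 26, 13, 29, 16, 22, 3, 8, 1, 12, 28, 15, 21, 27, 14]
rank  pair      lcp
   1  s[5:],s[17:]  2  'aa'
   2  s[17:],s[6:]  2  'aa'
   3  s[6:],s[10:]  4  'aacb'
   4  s[10:],s[23:]  1  'a'
   5  s[23:],s[18:]  3  'abb'
   6  s[18:],s[7:]  1  'a'
   7  s[7:],s[0:]  3  'acb'
   8  s[0:],s[11:]  4  'acbc'
   9  s[11:],s[4:]  0  ''
  10  s[4:],s[9:]  3  'baa'
  11  s[9:],s[24:]  1  'b'
  12  s[24:],s[19:]  2  'bb'
  13  s[19:],s[25:]  4  'bbcc'
  14  s[25:],s[2:]  1  'b'
  15  s[2:],s[20:]  2  'bc'
  16  s[20:],s[26:]  3  'bcc'
  17  s[26:],s[13:]  4  'bccc'
  18  s[13:],s[29:]  0  ''
  19  s[29:],s[16:]  1  'c'
  20  s[16:],s[22:]  2  'ca'
  21  s[22:],s[3:]  1  'c'
  22  s[3:],s[8:]  4  'cbaa'
  23  s[8:],s[1:]  2  'cb'
  24  s[1:],s[12:]  3  'cbc'
  25  s[12:],s[28:]  1  'c'
  26  s[28:],s[15:]  2  'cc'
  27  s[15:],s[21:]  3  'cca'
  28  s[21:],s[27:]  2  'cc'
  29  s[27:],s[14:]  3  'ccc'

n(n+1)/2 = 30·31/2 = 465
Σ LCP = 0 + 2 + 2 + 4 + 1 + 3 + 1 + 3 + 4 + 0 + 3 + 1 + 2 + 4 + 1 + 2 + 3 + 4 + 0 + 1 + 2 + 1 + 4 + 2 + 3 + 1 + 2 + 3 + 2 + 3 = 64
distinct = 465 − 64 = 401

401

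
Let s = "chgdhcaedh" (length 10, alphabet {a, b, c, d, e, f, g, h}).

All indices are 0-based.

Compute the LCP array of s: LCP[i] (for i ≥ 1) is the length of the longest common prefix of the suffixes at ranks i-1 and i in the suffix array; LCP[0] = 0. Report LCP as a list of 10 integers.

rank→(start, suffix):
  0 → (6, 'aedh')
  1 → (5, 'caedh')
  2 → (0, 'chgdhcaedh')
  3 → (8, 'dh')
  4 → (3, 'dhcaedh')
  5 → (7, 'edh')
  6 → (2, 'gdhcaedh')
  7 → (9, 'h')
  8 → (4, 'hcaedh')
  9 → (1, 'hgdhcaedh')

SA = [6, 5, 0, 8, 3, 7, 2, 9, 4, 1]
rank  pair      lcp
   1  s[6:],s[5:]  0  ''
   2  s[5:],s[0:]  1  'c'
   3  s[0:],s[8:]  0  ''
   4  s[8:],s[3:]  2  'dh'
   5  s[3:],s[7:]  0  ''
   6  s[7:],s[2:]  0  ''
   7  s[2:],s[9:]  0  ''
   8  s[9:],s[4:]  1  'h'
   9  s[4:],s[1:]  1  'h'

[0, 0, 1, 0, 2, 0, 0, 0, 1, 1]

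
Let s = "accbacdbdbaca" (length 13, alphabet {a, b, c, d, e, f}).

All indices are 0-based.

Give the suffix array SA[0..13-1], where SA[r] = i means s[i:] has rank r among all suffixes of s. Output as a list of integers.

rank→(start, suffix):
  0 → (12, 'a')
  1 → (10, 'aca')
  2 → (0, 'accbacdbdbaca')
  3 → (4, 'acdbdbaca')
  4 → (9, 'baca')
  5 → (3, 'bacdbdbaca')
  6 → (7, 'bdbaca')
  7 → (11, 'ca')
  8 → (2, 'cbacdbdbaca')
  9 → (1, 'ccbacdbdbaca')
  10 → (5, 'cdbdbaca')
  11 → (8, 'dbaca')
  12 → (6, 'dbdbaca')

[12, 10, 0, 4, 9, 3, 7, 11, 2, 1, 5, 8, 6]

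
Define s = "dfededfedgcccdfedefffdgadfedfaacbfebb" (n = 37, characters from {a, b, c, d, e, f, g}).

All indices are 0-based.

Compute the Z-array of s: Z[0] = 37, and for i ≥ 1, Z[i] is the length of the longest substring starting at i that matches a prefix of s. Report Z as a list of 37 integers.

[37, 0, 0, 1, 0, 4, 0, 0, 1, 0, 0, 0, 0, 5, 0, 0, 1, 0, 0, 0, 0, 1, 0, 0, 4, 0, 0, 2, 0, 0, 0, 0, 0, 0, 0, 0, 0]

Z[0]=37
i=1: i≥r, start 0; Z[1]=0
i=2: i≥r, start 0; Z[2]=0
i=3: i≥r, start 0; Z[3]=1 extend→box=[3,4)
i=4: i≥r, start 0; Z[4]=0
i=5: i≥r, start 0; Z[5]=4 extend→box=[5,9)
i=6: min(r-i=3, Z[1]=0)=0; Z[6]=0
i=7: min(r-i=2, Z[2]=0)=0; Z[7]=0
i=8: min(r-i=1, Z[3]=1)=1; Z[8]=1
i=9: i≥r, start 0; Z[9]=0
i=10: i≥r, start 0; Z[10]=0
i=11: i≥r, start 0; Z[11]=0
i=12: i≥r, start 0; Z[12]=0
i=13: i≥r, start 0; Z[13]=5 extend→box=[13,18)
i=14: min(r-i=4, Z[1]=0)=0; Z[14]=0
i=15: min(r-i=3, Z[2]=0)=0; Z[15]=0
i=16: min(r-i=2, Z[3]=1)=1; Z[16]=1
i=17: min(r-i=1, Z[4]=0)=0; Z[17]=0
i=18: i≥r, start 0; Z[18]=0
i=19: i≥r, start 0; Z[19]=0
i=20: i≥r, start 0; Z[20]=0
i=21: i≥r, start 0; Z[21]=1 extend→box=[21,22)
i=22: i≥r, start 0; Z[22]=0
i=23: i≥r, start 0; Z[23]=0
i=24: i≥r, start 0; Z[24]=4 extend→box=[24,28)
i=25: min(r-i=3, Z[1]=0)=0; Z[25]=0
i=26: min(r-i=2, Z[2]=0)=0; Z[26]=0
i=27: min(r-i=1, Z[3]=1)=1; Z[27]=2 extend→box=[27,29)
i=28: min(r-i=1, Z[1]=0)=0; Z[28]=0
i=29: i≥r, start 0; Z[29]=0
i=30: i≥r, start 0; Z[30]=0
i=31: i≥r, start 0; Z[31]=0
i=32: i≥r, start 0; Z[32]=0
i=33: i≥r, start 0; Z[33]=0
i=34: i≥r, start 0; Z[34]=0
i=35: i≥r, start 0; Z[35]=0
i=36: i≥r, start 0; Z[36]=0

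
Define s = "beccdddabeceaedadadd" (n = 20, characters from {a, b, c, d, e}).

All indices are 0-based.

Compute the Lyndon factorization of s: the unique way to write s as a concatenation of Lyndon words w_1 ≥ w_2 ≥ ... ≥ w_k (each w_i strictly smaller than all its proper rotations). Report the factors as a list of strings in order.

emit factor 1: 'beccddd' (i=0, period=7)
emit factor 2: 'abeceaedadadd' (i=7, period=13)

["beccddd", "abeceaedadadd"]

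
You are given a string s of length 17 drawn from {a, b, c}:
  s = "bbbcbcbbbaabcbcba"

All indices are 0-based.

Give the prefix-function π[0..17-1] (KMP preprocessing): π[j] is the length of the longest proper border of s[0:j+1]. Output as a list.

[0, 1, 2, 0, 1, 0, 1, 2, 3, 0, 0, 1, 0, 1, 0, 1, 0]

π[0] = 0
j=1 s[j]='b': π[1]=1 (border 'b')
j=2 s[j]='b': π[2]=2 (border 'bb')
j=3 s[j]='c': k: 2→1→0; π[3]=0 (border '')
j=4 s[j]='b': π[4]=1 (border 'b')
j=5 s[j]='c': k: 1→0; π[5]=0 (border '')
j=6 s[j]='b': π[6]=1 (border 'b')
j=7 s[j]='b': π[7]=2 (border 'bb')
j=8 s[j]='b': π[8]=3 (border 'bbb')
j=9 s[j]='a': k: 3→2→1→0; π[9]=0 (border '')
j=10 s[j]='a': π[10]=0 (border '')
j=11 s[j]='b': π[11]=1 (border 'b')
j=12 s[j]='c': k: 1→0; π[12]=0 (border '')
j=13 s[j]='b': π[13]=1 (border 'b')
j=14 s[j]='c': k: 1→0; π[14]=0 (border '')
j=15 s[j]='b': π[15]=1 (border 'b')
j=16 s[j]='a': k: 1→0; π[16]=0 (border '')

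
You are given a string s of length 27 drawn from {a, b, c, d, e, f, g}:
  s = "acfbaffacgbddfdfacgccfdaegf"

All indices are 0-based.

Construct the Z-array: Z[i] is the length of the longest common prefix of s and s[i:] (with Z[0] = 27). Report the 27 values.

Z[0]=27
i=1: i≥r, start 0; Z[1]=0
i=2: i≥r, start 0; Z[2]=0
i=3: i≥r, start 0; Z[3]=0
i=4: i≥r, start 0; Z[4]=1 scan→box=[4,5)
i=5: i≥r, start 0; Z[5]=0
i=6: i≥r, start 0; Z[6]=0
i=7: i≥r, start 0; Z[7]=2 scan→box=[7,9)
i=8: min(r-i=1, Z[1]=0)=0; Z[8]=0
i=9: i≥r, start 0; Z[9]=0
i=10: i≥r, start 0; Z[10]=0
i=11: i≥r, start 0; Z[11]=0
i=12: i≥r, start 0; Z[12]=0
i=13: i≥r, start 0; Z[13]=0
i=14: i≥r, start 0; Z[14]=0
i=15: i≥r, start 0; Z[15]=0
i=16: i≥r, start 0; Z[16]=2 scan→box=[16,18)
i=17: min(r-i=1, Z[1]=0)=0; Z[17]=0
i=18: i≥r, start 0; Z[18]=0
i=19: i≥r, start 0; Z[19]=0
i=20: i≥r, start 0; Z[20]=0
i=21: i≥r, start 0; Z[21]=0
i=22: i≥r, start 0; Z[22]=0
i=23: i≥r, start 0; Z[23]=1 scan→box=[23,24)
i=24: i≥r, start 0; Z[24]=0
i=25: i≥r, start 0; Z[25]=0
i=26: i≥r, start 0; Z[26]=0

[27, 0, 0, 0, 1, 0, 0, 2, 0, 0, 0, 0, 0, 0, 0, 0, 2, 0, 0, 0, 0, 0, 0, 1, 0, 0, 0]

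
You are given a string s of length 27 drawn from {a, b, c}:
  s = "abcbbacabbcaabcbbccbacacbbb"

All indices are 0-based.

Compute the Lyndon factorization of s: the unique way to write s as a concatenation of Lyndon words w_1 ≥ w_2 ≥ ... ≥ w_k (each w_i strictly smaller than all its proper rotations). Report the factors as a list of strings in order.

emit factor 1: 'abcbbac' (i=0, period=7)
emit factor 2: 'abbc' (i=7, period=4)
emit factor 3: 'aabcbbccbacacbbb' (i=11, period=16)

["abcbbac", "abbc", "aabcbbccbacacbbb"]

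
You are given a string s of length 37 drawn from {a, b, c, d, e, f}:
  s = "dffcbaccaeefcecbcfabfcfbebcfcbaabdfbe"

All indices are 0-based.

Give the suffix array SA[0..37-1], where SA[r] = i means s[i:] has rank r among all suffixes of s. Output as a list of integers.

[30, 31, 18, 5, 8, 29, 4, 15, 25, 32, 35, 23, 19, 7, 28, 3, 14, 6, 12, 16, 21, 26, 33, 0, 36, 24, 13, 9, 10, 17, 34, 22, 27, 2, 11, 20, 1]

sorted suffixes:
  #0 SA[0]=30  'aabdfbe'
  #1 SA[1]=31  'abdfbe'
  #2 SA[2]=18  'abfcfbebcfcbaabdfbe'
  #3 SA[3]=5  'accaeefcecbcfabfcfbebcfcbaabdfbe'
  #4 SA[4]=8  'aeefcecbcfabfcfbebcfcbaabdfbe'
  #5 SA[5]=29  'baabdfbe'
  #6 SA[6]=4  'baccaeefcecbcfabfcfbebcfcbaabdfbe'
  #7 SA[7]=15  'bcfabfcfbebcfcbaabdfbe'
  #8 SA[8]=25  'bcfcbaabdfbe'
  #9 SA[9]=32  'bdfbe'
  #10 SA[10]=35  'be'
  #11 SA[11]=23  'bebcfcbaabdfbe'
  #12 SA[12]=19  'bfcfbebcfcbaabdfbe'
  #13 SA[13]=7  'caeefcecbcfabfcfbebcfcbaabdfbe'
  #14 SA[14]=28  'cbaabdfbe'
  #15 SA[15]=3  'cbaccaeefcecbcfabfcfbebcfcbaabdfbe'
  #16 SA[16]=14  'cbcfabfcfbebcfcbaabdfbe'
  #17 SA[17]=6  'ccaeefcecbcfabfcfbebcfcbaabdfbe'
  #18 SA[18]=12  'cecbcfabfcfbebcfcbaabdfbe'
  #19 SA[19]=16  'cfabfcfbebcfcbaabdfbe'
  #20 SA[20]=21  'cfbebcfcbaabdfbe'
  #21 SA[21]=26  'cfcbaabdfbe'
  #22 SA[22]=33  'dfbe'
  #23 SA[23]=0  'dffcbaccaeefcecbcfabfcfbebcfcbaabdfbe'
  #24 SA[24]=36  'e'
  #25 SA[25]=24  'ebcfcbaabdfbe'
  #26 SA[26]=13  'ecbcfabfcfbebcfcbaabdfbe'
  #27 SA[27]=9  'eefcecbcfabfcfbebcfcbaabdfbe'
  #28 SA[28]=10  'efcecbcfabfcfbebcfcbaabdfbe'
  #29 SA[29]=17  'fabfcfbebcfcbaabdfbe'
  #30 SA[30]=34  'fbe'
  #31 SA[31]=22  'fbebcfcbaabdfbe'
  #32 SA[32]=27  'fcbaabdfbe'
  #33 SA[33]=2  'fcbaccaeefcecbcfabfcfbebcfcbaabdfbe'
  #34 SA[34]=11  'fcecbcfabfcfbebcfcbaabdfbe'
  #35 SA[35]=20  'fcfbebcfcbaabdfbe'
  #36 SA[36]=1  'ffcbaccaeefcecbcfabfcfbebcfcbaabdfbe'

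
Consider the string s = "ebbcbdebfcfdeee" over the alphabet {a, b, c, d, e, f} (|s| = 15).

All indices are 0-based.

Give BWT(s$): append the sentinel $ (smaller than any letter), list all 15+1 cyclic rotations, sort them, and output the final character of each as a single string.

rank  rotation          last
    0  $ebbcbdebfcfdeee  e
    1  bbcbdebfcfdeee$e  e
    2  bcbdebfcfdeee$eb  b
    3  bdebfcfdeee$ebbc  c
    4  bfcfdeee$ebbcbde  e
    5  cbdebfcfdeee$ebb  b
    6  cfdeee$ebbcbdebf  f
    7  debfcfdeee$ebbcb  b
    8  deee$ebbcbdebfcf  f
    9  e$ebbcbdebfcfdee  e
   10  ebbcbdebfcfdeee$  $
   11  ebfcfdeee$ebbcbd  d
   12  ee$ebbcbdebfcfde  e
   13  eee$ebbcbdebfcfd  d
   14  fcfdeee$ebbcbdeb  b
   15  fdeee$ebbcbdebfc  c

eebcebfbfe$dedbc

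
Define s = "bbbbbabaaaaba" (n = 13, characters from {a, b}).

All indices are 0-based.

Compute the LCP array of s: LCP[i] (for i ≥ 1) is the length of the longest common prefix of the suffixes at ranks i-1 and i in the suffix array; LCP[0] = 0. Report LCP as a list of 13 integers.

rank→(start, suffix):
  0 → (12, 'a')
  1 → (7, 'aaaaba')
  2 → (8, 'aaaba')
  3 → (9, 'aaba')
  4 → (10, 'aba')
  5 → (5, 'abaaaaba')
  6 → (11, 'ba')
  7 → (6, 'baaaaba')
  8 → (4, 'babaaaaba')
  9 → (3, 'bbabaaaaba')
  10 → (2, 'bbbabaaaaba')
  11 → (1, 'bbbbabaaaaba')
  12 → (0, 'bbbbbabaaaaba')

SA = [12, 7, 8, 9, 10, 5, 11, 6, 4, 3, 2, 1, 0]
[i] adj suffixes → lcp
  [1] 12/7 → 1 ('a')
  [2] 7/8 → 3 ('aaa')
  [3] 8/9 → 2 ('aa')
  [4] 9/10 → 1 ('a')
  [5] 10/5 → 3 ('aba')
  [6] 5/11 → 0 ('')
  [7] 11/6 → 2 ('ba')
  [8] 6/4 → 2 ('ba')
  [9] 4/3 → 1 ('b')
  [10] 3/2 → 2 ('bb')
  [11] 2/1 → 3 ('bbb')
  [12] 1/0 → 4 ('bbbb')

[0, 1, 3, 2, 1, 3, 0, 2, 2, 1, 2, 3, 4]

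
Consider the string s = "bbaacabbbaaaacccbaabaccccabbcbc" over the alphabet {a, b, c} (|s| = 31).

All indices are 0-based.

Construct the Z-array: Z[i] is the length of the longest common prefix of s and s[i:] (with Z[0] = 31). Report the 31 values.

Z[0]=31
i=1: fresh scan; Z[1]=1 extend→box=[1,2)
i=2: fresh scan; Z[2]=0
i=3: fresh scan; Z[3]=0
i=4: fresh scan; Z[4]=0
i=5: fresh scan; Z[5]=0
i=6: fresh scan; Z[6]=2 extend→box=[6,8)
i=7: min(r-i=1, Z[1]=1)=1; Z[7]=4 extend→box=[7,11)
i=8: min(r-i=3, Z[1]=1)=1; Z[8]=1
i=9: min(r-i=2, Z[2]=0)=0; Z[9]=0
i=10: min(r-i=1, Z[3]=0)=0; Z[10]=0
i=11: fresh scan; Z[11]=0
i=12: fresh scan; Z[12]=0
i=13: fresh scan; Z[13]=0
i=14: fresh scan; Z[14]=0
i=15: fresh scan; Z[15]=0
i=16: fresh scan; Z[16]=1 extend→box=[16,17)
i=17: fresh scan; Z[17]=0
i=18: fresh scan; Z[18]=0
i=19: fresh scan; Z[19]=1 extend→box=[19,20)
i=20: fresh scan; Z[20]=0
i=21: fresh scan; Z[21]=0
i=22: fresh scan; Z[22]=0
i=23: fresh scan; Z[23]=0
i=24: fresh scan; Z[24]=0
i=25: fresh scan; Z[25]=0
i=26: fresh scan; Z[26]=2 extend→box=[26,28)
i=27: min(r-i=1, Z[1]=1)=1; Z[27]=1
i=28: fresh scan; Z[28]=0
i=29: fresh scan; Z[29]=1 extend→box=[29,30)
i=30: fresh scan; Z[30]=0

[31, 1, 0, 0, 0, 0, 2, 4, 1, 0, 0, 0, 0, 0, 0, 0, 1, 0, 0, 1, 0, 0, 0, 0, 0, 0, 2, 1, 0, 1, 0]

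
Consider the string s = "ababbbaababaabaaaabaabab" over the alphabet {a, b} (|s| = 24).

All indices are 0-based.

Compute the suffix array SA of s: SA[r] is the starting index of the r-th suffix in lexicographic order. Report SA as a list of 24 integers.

[14, 15, 11, 16, 19, 6, 22, 12, 9, 17, 20, 7, 0, 2, 23, 13, 10, 18, 5, 21, 8, 1, 4, 3]

sorted suffixes:
  #0 SA[0]=14  'aaaabaabab'
  #1 SA[1]=15  'aaabaabab'
  #2 SA[2]=11  'aabaaaabaabab'
  #3 SA[3]=16  'aabaabab'
  #4 SA[4]=19  'aabab'
  #5 SA[5]=6  'aababaabaaaabaabab'
  #6 SA[6]=22  'ab'
  #7 SA[7]=12  'abaaaabaabab'
  #8 SA[8]=9  'abaabaaaabaabab'
  #9 SA[9]=17  'abaabab'
  #10 SA[10]=20  'abab'
  #11 SA[11]=7  'ababaabaaaabaabab'
  #12 SA[12]=0  'ababbbaababaabaaaabaabab'
  #13 SA[13]=2  'abbbaababaabaaaabaabab'
  #14 SA[14]=23  'b'
  #15 SA[15]=13  'baaaabaabab'
  #16 SA[16]=10  'baabaaaabaabab'
  #17 SA[17]=18  'baabab'
  #18 SA[18]=5  'baababaabaaaabaabab'
  #19 SA[19]=21  'bab'
  #20 SA[20]=8  'babaabaaaabaabab'
  #21 SA[21]=1  'babbbaababaabaaaabaabab'
  #22 SA[22]=4  'bbaababaabaaaabaabab'
  #23 SA[23]=3  'bbbaababaabaaaabaabab'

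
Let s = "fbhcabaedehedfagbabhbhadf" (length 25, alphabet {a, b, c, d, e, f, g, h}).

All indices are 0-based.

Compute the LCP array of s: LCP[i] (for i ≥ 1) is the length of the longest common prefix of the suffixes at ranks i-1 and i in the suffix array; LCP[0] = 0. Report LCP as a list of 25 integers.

rank | idx | suffix
   0 |   4 | abaedehedfagbabhbhadf
   1 |  17 | abhbhadf
   2 |  22 | adf
   3 |   6 | aedehedfagbabhbhadf
   4 |  14 | agbabhbhadf
   5 |  16 | babhbhadf
   6 |   5 | baedehedfagbabhbhadf
   7 |  20 | bhadf
   8 |  18 | bhbhadf
   9 |   1 | bhcabaedehedfagbabhbhadf
  10 |   3 | cabaedehedfagbabhbhadf
  11 |   8 | dehedfagbabhbhadf
  12 |  23 | df
  13 |  12 | dfagbabhbhadf
  14 |   7 | edehedfagbabhbhadf
  15 |  11 | edfagbabhbhadf
  16 |   9 | ehedfagbabhbhadf
  17 |  24 | f
  18 |  13 | fagbabhbhadf
  19 |   0 | fbhcabaedehedfagbabhbhadf
  20 |  15 | gbabhbhadf
  21 |  21 | hadf
  22 |  19 | hbhadf
  23 |   2 | hcabaedehedfagbabhbhadf
  24 |  10 | hedfagbabhbhadf

SA = [4, 17, 22, 6, 14, 16, 5, 20, 18, 1, 3, 8, 23, 12, 7, 11, 9, 24, 13, 0, 15, 21, 19, 2, 10]
i: (SA[i-1],SA[i]) lcp shared
  1: (4,17) 2 'ab'
  2: (17,22) 1 'a'
  3: (22,6) 1 'a'
  4: (6,14) 1 'a'
  5: (14,16) 0 ''
  6: (16,5) 2 'ba'
  7: (5,20) 1 'b'
  8: (20,18) 2 'bh'
  9: (18,1) 2 'bh'
  10: (1,3) 0 ''
  11: (3,8) 0 ''
  12: (8,23) 1 'd'
  13: (23,12) 2 'df'
  14: (12,7) 0 ''
  15: (7,11) 2 'ed'
  16: (11,9) 1 'e'
  17: (9,24) 0 ''
  18: (24,13) 1 'f'
  19: (13,0) 1 'f'
  20: (0,15) 0 ''
  21: (15,21) 0 ''
  22: (21,19) 1 'h'
  23: (19,2) 1 'h'
  24: (2,10) 1 'h'

[0, 2, 1, 1, 1, 0, 2, 1, 2, 2, 0, 0, 1, 2, 0, 2, 1, 0, 1, 1, 0, 0, 1, 1, 1]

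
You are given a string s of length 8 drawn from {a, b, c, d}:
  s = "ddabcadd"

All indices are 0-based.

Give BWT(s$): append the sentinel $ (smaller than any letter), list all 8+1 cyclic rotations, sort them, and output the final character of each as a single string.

rank  rotation   last
    0  $ddabcadd  d
    1  abcadd$dd  d
    2  add$ddabc  c
    3  bcadd$dda  a
    4  cadd$ddab  b
    5  d$ddabcad  d
    6  dabcadd$d  d
    7  dd$ddabca  a
    8  ddabcadd$  $

ddcabdda$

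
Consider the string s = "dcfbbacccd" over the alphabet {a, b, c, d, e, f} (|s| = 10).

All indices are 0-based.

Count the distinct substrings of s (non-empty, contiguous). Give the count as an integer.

rank→(start, suffix):
  0 → (5, 'acccd')
  1 → (4, 'bacccd')
  2 → (3, 'bbacccd')
  3 → (6, 'cccd')
  4 → (7, 'ccd')
  5 → (8, 'cd')
  6 → (1, 'cfbbacccd')
  7 → (9, 'd')
  8 → (0, 'dcfbbacccd')
  9 → (2, 'fbbacccd')

SA = [5, 4, 3, 6, 7, 8, 1, 9, 0, 2]
[i] adj suffixes → lcp
  [1] 5/4 → 0 ('')
  [2] 4/3 → 1 ('b')
  [3] 3/6 → 0 ('')
  [4] 6/7 → 2 ('cc')
  [5] 7/8 → 1 ('c')
  [6] 8/1 → 1 ('c')
  [7] 1/9 → 0 ('')
  [8] 9/0 → 1 ('d')
  [9] 0/2 → 0 ('')

n(n+1)/2 = 10·11/2 = 55
Σ LCP = 0 + 0 + 1 + 0 + 2 + 1 + 1 + 0 + 1 + 0 = 6
distinct = 55 − 6 = 49

49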